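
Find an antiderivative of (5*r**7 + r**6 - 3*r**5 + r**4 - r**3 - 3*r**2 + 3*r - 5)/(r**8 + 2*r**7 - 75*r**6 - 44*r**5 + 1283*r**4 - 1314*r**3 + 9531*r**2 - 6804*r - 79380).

Factor the denominator: (r - 6)*(r - 5)*(r - 3)*(r + 2)*(r + 7)**2*(r**2 + 9).
Partial-fraction decomposition: (64411*r + 11006)/(576810*(r**2 + 9)) + 471890597/(176436000*(r + 7)) - 68053/(7800*(r + 7)**2) + 479/(91000*(r + 2)) + 5483/(27000*(r - 3)) - 198655/(34272*(r - 5)) + 1423993/(182520*(r - 6)).
Integrate each term; A/(r−a) gives A·log|r−a|; the (Br+D)/(r²+p²) term gives a log and an atan.

1423993*log(r - 6)/182520 - 198655*log(r - 5)/34272 + 5483*log(r - 3)/27000 + 479*log(r + 2)/91000 + 471890597*log(r + 7)/176436000 + 64411*log(r**2 + 9)/1153620 + 5503*atan(r/3)/865215 + 68053/(7800*r + 54600) + C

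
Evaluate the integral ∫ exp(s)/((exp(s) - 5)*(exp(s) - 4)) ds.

log(exp(s) - 5) - log(exp(s) - 4) + C

Let u = e^s, du = e^s ds.
The integral becomes ∫ du/((u-5)(u-4)); decompose into partial fractions.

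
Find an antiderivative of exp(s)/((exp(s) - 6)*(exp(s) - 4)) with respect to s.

log(exp(s) - 6)/2 - log(exp(s) - 4)/2 + C

Let u = e^s, du = e^s ds.
The integral becomes ∫ du/((u-6)(u-4)); decompose into partial fractions.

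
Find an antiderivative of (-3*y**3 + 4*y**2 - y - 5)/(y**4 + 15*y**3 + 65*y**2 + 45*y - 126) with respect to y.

-5*log(y - 1)/224 - 115*log(y + 3)/48 + 793*log(y + 6)/21 - 1227*log(y + 7)/32 + C

Factor the denominator: (y - 1)*(y + 3)*(y + 6)*(y + 7).
Partial-fraction decomposition: -1227/(32*(y + 7)) + 793/(21*(y + 6)) - 115/(48*(y + 3)) - 5/(224*(y - 1)).
Integrate each term: A/(y−a) contributes A·log|y−a|.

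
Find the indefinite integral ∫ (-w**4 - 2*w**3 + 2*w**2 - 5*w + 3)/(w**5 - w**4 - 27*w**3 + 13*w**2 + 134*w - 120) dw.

Factor the denominator: (w - 5)*(w - 2)*(w - 1)*(w + 3)*(w + 4).
Partial-fraction decomposition: -73/(270*(w + 4)) - 9/(160*(w + 3)) - 3/(80*(w - 1)) + 31/(90*(w - 2)) - 847/(864*(w - 5)).
Integrate each term: A/(w−a) contributes A·log|w−a|.

-847*log(w - 5)/864 + 31*log(w - 2)/90 - 3*log(w - 1)/80 - 9*log(w + 3)/160 - 73*log(w + 4)/270 + C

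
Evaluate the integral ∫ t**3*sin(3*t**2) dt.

Let u = t², du = 2t dt; rewrite as (1/2)∫ u^1·sin(3u) du.
Now integrate by parts 1 time.

-t**2*cos(3*t**2)/6 + sin(3*t**2)/18 + C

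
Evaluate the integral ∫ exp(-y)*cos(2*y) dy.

2*exp(-y)*sin(2*y)/5 - exp(-y)*cos(2*y)/5 + C

Let I denote the integral. Integrate by parts with u = cos(2*y), dv = exp(-y) dy, so v = -exp(-y): I = -exp(-y)*cos(2*y) − 2·∫ exp(-y)*sin(2*y) dy.
Apply parts again with u = sin(2*y), dv = exp(-y) dy: ∫ exp(-y)*sin(2*y) dy = -exp(-y)*sin(2*y) + 2·I. Substituting back brings back I: I = 2*exp(-y)*sin(2*y) - exp(-y)*cos(2*y) − 4·I.
Solving for I: (1 + 4)·I equals the remaining terms, so I = (1/5)·(2*exp(-y)*sin(2*y) - exp(-y)*cos(2*y)).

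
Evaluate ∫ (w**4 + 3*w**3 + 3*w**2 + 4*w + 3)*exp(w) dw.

(w**4 - w**3 + 6*w**2 - 8*w + 11)*exp(w) + C

Use integration by parts with u = w**4 + 3*w**3 + 3*w**2 + 4*w + 3, dv = exp(w) dw, so v = exp(w).
Apply parts 4 times (tabular method): alternate signs, differentiate u down to 0, integrate dv up.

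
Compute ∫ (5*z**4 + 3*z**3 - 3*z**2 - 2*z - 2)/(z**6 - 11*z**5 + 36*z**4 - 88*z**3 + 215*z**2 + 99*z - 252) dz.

Factor the denominator: (z - 7)*(z - 4)*(z - 1)*(z + 1)*(z**2 + 9).
Partial-fraction decomposition: -(4179*z + 11041)/(14500*(z**2 + 9)) + 1/(800*(z + 1)) + 1/(360*(z - 1)) - 1414/(1125*(z - 4)) + 12871/(8352*(z - 7)).
Integrate each term; A/(z−a) gives A·log|z−a|; the (Bz+D)/(z²+p²) term gives a log and an atan.

12871*log(z - 7)/8352 - 1414*log(z - 4)/1125 + log(z - 1)/360 + log(z + 1)/800 - 4179*log(z**2 + 9)/29000 - 11041*atan(z/3)/43500 + C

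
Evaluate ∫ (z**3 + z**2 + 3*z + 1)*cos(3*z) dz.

Use integration by parts with u = z**3 + z**2 + 3*z + 1, dv = cos(3*z) dz, so v = sin(3*z)/3.
Apply parts 3 times (tabular method): alternate signs, differentiate u down to 0, integrate dv up.

z**3*sin(3*z)/3 + z**2*sin(3*z)/3 + z**2*cos(3*z)/3 + 7*z*sin(3*z)/9 + 2*z*cos(3*z)/9 + 7*sin(3*z)/27 + 7*cos(3*z)/27 + C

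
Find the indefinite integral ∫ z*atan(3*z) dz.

z**2*atan(3*z)/2 - z/6 + atan(3*z)/18 + C

Use integration by parts with u = arctan(3*z), dv = z dz.
Then du = 3/(9*z**2 + 1) dz.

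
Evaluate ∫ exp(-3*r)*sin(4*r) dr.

Let I denote the integral. Integrate by parts with u = sin(4*r), dv = exp(-3*r) dr, so v = -exp(-3*r)/3: I = -exp(-3*r)*sin(4*r)/3 + (4/3)·∫ exp(-3*r)*cos(4*r) dr.
Apply parts again with u = cos(4*r), dv = exp(-3*r) dr: ∫ exp(-3*r)*cos(4*r) dr = -exp(-3*r)*cos(4*r)/3 − (4/3)·I. Substituting back brings back I: I = -exp(-3*r)*sin(4*r)/3 - 4*exp(-3*r)*cos(4*r)/9 − (16/9)·I.
Solving for I: (1 + 16/9)·I equals the remaining terms, so I = (9/25)·(-exp(-3*r)*sin(4*r)/3 - 4*exp(-3*r)*cos(4*r)/9).

-3*exp(-3*r)*sin(4*r)/25 - 4*exp(-3*r)*cos(4*r)/25 + C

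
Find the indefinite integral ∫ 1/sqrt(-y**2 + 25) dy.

asin(y/5) + C

Substitute y = 5·sin(θ), so dy = 5·cos(θ) dθ and the radical becomes sqrt(-y**2 + 25) = 5·cos(θ) by the Pythagorean identity.
Integrate the resulting trig expression in θ, then back-substitute θ = asin(y/5), sin(θ) = y/5, cos(θ) = sqrt(-y**2 + 25)/5 (absorbing any constant into C).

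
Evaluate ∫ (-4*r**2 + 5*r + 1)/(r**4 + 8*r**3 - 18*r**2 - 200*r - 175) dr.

-37*log(r - 5)/360 + log(r + 1)/18 - 31*log(r + 5)/20 + 115*log(r + 7)/72 + C

Factor the denominator: (r - 5)*(r + 1)*(r + 5)*(r + 7).
Partial-fraction decomposition: 115/(72*(r + 7)) - 31/(20*(r + 5)) + 1/(18*(r + 1)) - 37/(360*(r - 5)).
Integrate each term: A/(r−a) contributes A·log|r−a|.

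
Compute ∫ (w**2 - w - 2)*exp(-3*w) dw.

Use integration by parts with u = w**2 - w - 2, dv = exp(-3*w) dw, so v = -exp(-3*w)/3.
Apply parts 2 times (tabular method): alternate signs, differentiate u down to 0, integrate dv up.

(-9*w**2 + 3*w + 19)*exp(-3*w)/27 + C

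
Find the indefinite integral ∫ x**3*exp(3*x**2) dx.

Let u = x², du = 2x dx; rewrite as (1/2)∫ u^1·exp(3u) du.
Now integrate by parts 1 time.

(3*x**2 - 1)*exp(3*x**2)/18 + C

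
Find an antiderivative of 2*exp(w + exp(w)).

2*exp(exp(w)) + C

Let u = exp(w), so du = (exp(w)) dw.
Rewriting, the integral becomes 2·∫ e^u du = 2·e^u.
Substituting back, u = exp(w).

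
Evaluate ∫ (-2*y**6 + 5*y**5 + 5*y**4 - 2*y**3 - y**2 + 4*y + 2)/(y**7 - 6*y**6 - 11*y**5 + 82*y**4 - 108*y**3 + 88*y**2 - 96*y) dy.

-log(y)/48 - 24197*log(y - 6)/17760 - 93*log(y - 2)/800 - 39*log(y + 4)/80 - 6*log(y**2 + 1)/925 - 109*atan(y)/925 + 17/(40*y - 80) + C

Factor the denominator: y*(y - 6)*(y - 2)**2*(y + 4)*(y**2 + 1).
Partial-fraction decomposition: -(12*y + 109)/(925*(y**2 + 1)) - 39/(80*(y + 4)) - 93/(800*(y - 2)) - 17/(40*(y - 2)**2) - 24197/(17760*(y - 6)) - 1/(48*y).
Integrate each term; A/(y−a) gives A·log|y−a|; the (By+D)/(y²+p²) term gives a log and an atan.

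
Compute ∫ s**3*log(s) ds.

Use integration by parts with u = log(s), dv = s**3 ds.
Then du = 1/s ds and v = s**4/4.

s**4*log(s)/4 - s**4/16 + C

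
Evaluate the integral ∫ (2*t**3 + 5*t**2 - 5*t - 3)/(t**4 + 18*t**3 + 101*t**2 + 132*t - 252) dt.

-log(t - 1)/392 - 2407*log(t + 6)/49 + 409*log(t + 7)/8 - 225/(7*t + 42) + C

Factor the denominator: (t - 1)*(t + 6)**2*(t + 7).
Partial-fraction decomposition: 409/(8*(t + 7)) - 2407/(49*(t + 6)) + 225/(7*(t + 6)**2) - 1/(392*(t - 1)).
Integrate each term; A/(t−a) gives A·log|t−a|; A/(t−a)² gives −A/(t−a).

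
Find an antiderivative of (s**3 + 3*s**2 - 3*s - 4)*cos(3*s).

Use integration by parts with u = s**3 + 3*s**2 - 3*s - 4, dv = cos(3*s) ds, so v = sin(3*s)/3.
Apply parts 3 times (tabular method): alternate signs, differentiate u down to 0, integrate dv up.

s**3*sin(3*s)/3 + s**2*sin(3*s) + s**2*cos(3*s)/3 - 11*s*sin(3*s)/9 + 2*s*cos(3*s)/3 - 14*sin(3*s)/9 - 11*cos(3*s)/27 + C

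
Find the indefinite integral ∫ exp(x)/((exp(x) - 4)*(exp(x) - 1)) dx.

log(exp(x) - 4)/3 - log(exp(x) - 1)/3 + C

Let u = e^x, du = e^x dx.
The integral becomes ∫ du/((u-1)(u-4)); decompose into partial fractions.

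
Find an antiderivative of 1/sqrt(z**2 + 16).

log(z + sqrt(z**2 + 16)) + C

Substitute z = 4·tan(θ), so dz = 4·sec(θ)^2 dθ and the radical becomes sqrt(z**2 + 16) = 4·sec(θ) by the Pythagorean identity.
Integrate the resulting trig expression in θ, then back-substitute tan(θ) = z/4, sec(θ) = sqrt(z**2 + 16)/4 (absorbing any constant into C).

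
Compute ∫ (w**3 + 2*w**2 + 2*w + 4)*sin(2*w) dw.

Use integration by parts with u = w**3 + 2*w**2 + 2*w + 4, dv = sin(2*w) dw, so v = -cos(2*w)/2.
Apply parts 3 times (tabular method): alternate signs, differentiate u down to 0, integrate dv up.

-w**3*cos(2*w)/2 + 3*w**2*sin(2*w)/4 - w**2*cos(2*w) + w*sin(2*w) - w*cos(2*w)/4 + sin(2*w)/8 - 3*cos(2*w)/2 + C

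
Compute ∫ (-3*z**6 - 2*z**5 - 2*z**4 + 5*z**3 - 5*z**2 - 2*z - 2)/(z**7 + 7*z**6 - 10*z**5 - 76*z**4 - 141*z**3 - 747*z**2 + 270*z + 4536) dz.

Factor the denominator: (z - 4)*(z - 2)*(z + 3)**2*(z + 7)*(z**2 + 9).
Partial-fraction decomposition: -11*(16189*z - 64719)/(1017900*(z**2 + 9)) - 326083/(91872*(z + 7)) + 1291079/(1058400*(z + 3)) - 2039/(2520*(z + 3)**2) + 137/(2925*(z - 2)) - 7309/(13475*(z - 4)).
Integrate each term; A/(z−a) gives A·log|z−a|; the (Bz+D)/(z²+p²) term gives a log and an atan.

-7309*log(z - 4)/13475 + 137*log(z - 2)/2925 + 1291079*log(z + 3)/1058400 - 326083*log(z + 7)/91872 - 178079*log(z**2 + 9)/2035800 + 8789*atan(z/3)/37700 + 2039/(2520*z + 7560) + C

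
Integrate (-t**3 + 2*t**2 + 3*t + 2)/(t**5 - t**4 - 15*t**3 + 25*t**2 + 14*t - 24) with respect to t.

log(t - 3)/28 - 4*log(t - 2)/9 + 3*log(t - 1)/10 - log(t + 1)/36 + 43*log(t + 4)/315 + C

Factor the denominator: (t - 3)*(t - 2)*(t - 1)*(t + 1)*(t + 4).
Partial-fraction decomposition: 43/(315*(t + 4)) - 1/(36*(t + 1)) + 3/(10*(t - 1)) - 4/(9*(t - 2)) + 1/(28*(t - 3)).
Integrate each term: A/(t−a) contributes A·log|t−a|.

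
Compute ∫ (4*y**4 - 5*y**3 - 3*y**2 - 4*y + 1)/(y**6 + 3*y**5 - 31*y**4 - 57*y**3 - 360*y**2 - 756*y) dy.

Factor the denominator: y*(y - 6)*(y + 2)*(y + 7)*(y**2 + 9).
Partial-fraction decomposition: (19051*y + 38091)/(101790*(y**2 + 9)) - 11201/(26390*(y + 7)) + 101/(1040*(y + 2)) + 3973/(28080*(y - 6)) - 1/(756*y).
Integrate each term; A/(y−a) gives A·log|y−a|; the (By+D)/(y²+p²) term gives a log and an atan.

-log(y)/756 + 3973*log(y - 6)/28080 + 101*log(y + 2)/1040 - 11201*log(y + 7)/26390 + 19051*log(y**2 + 9)/203580 + 12697*atan(y/3)/101790 + C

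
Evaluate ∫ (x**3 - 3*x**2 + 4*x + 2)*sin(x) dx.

-x**3*cos(x) + 3*x**2*sin(x) + 3*x**2*cos(x) - 6*x*sin(x) + 2*x*cos(x) - 2*sin(x) - 8*cos(x) + C

Use integration by parts with u = x**3 - 3*x**2 + 4*x + 2, dv = sin(x) dx, so v = -cos(x).
Apply parts 3 times (tabular method): alternate signs, differentiate u down to 0, integrate dv up.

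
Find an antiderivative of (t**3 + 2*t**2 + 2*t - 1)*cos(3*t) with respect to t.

t**3*sin(3*t)/3 + 2*t**2*sin(3*t)/3 + t**2*cos(3*t)/3 + 4*t*sin(3*t)/9 + 4*t*cos(3*t)/9 - 13*sin(3*t)/27 + 4*cos(3*t)/27 + C

Use integration by parts with u = t**3 + 2*t**2 + 2*t - 1, dv = cos(3*t) dt, so v = sin(3*t)/3.
Apply parts 3 times (tabular method): alternate signs, differentiate u down to 0, integrate dv up.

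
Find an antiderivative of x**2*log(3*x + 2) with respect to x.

Use integration by parts with u = log(3*x + 2), dv = x**2 dx.
Then du = 3/(3*x + 2) dx and v = x**3/3.

x**3*log(3*x + 2)/3 - x**3/9 + x**2/9 - 4*x/27 + 8*log(3*x + 2)/81 + C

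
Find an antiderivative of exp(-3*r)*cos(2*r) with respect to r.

2*exp(-3*r)*sin(2*r)/13 - 3*exp(-3*r)*cos(2*r)/13 + C

Let I denote the integral. Integrate by parts with u = cos(2*r), dv = exp(-3*r) dr, so v = -exp(-3*r)/3: I = -exp(-3*r)*cos(2*r)/3 − (2/3)·∫ exp(-3*r)*sin(2*r) dr.
Apply parts again with u = sin(2*r), dv = exp(-3*r) dr: ∫ exp(-3*r)*sin(2*r) dr = -exp(-3*r)*sin(2*r)/3 + (2/3)·I. Substituting back brings back I: I = 2*exp(-3*r)*sin(2*r)/9 - exp(-3*r)*cos(2*r)/3 − (4/9)·I.
Solving for I: (1 + 4/9)·I equals the remaining terms, so I = (9/13)·(2*exp(-3*r)*sin(2*r)/9 - exp(-3*r)*cos(2*r)/3).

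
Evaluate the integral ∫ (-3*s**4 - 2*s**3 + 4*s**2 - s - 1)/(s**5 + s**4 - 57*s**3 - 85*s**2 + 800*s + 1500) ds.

Factor the denominator: (s - 6)*(s - 5)*(s + 2)*(s + 5)**2.
Partial-fraction decomposition: -56279/(36300*(s + 5)) + 507/(110*(s + 5)**2) - 5/(168*(s + 2)) + 2031/(700*(s - 5)) - 4183/(968*(s - 6)).
Integrate each term; A/(s−a) gives A·log|s−a|; A/(s−a)² gives −A/(s−a).

-4183*log(s - 6)/968 + 2031*log(s - 5)/700 - 5*log(s + 2)/168 - 56279*log(s + 5)/36300 - 507/(110*s + 550) + C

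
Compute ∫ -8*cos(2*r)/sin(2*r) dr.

-4*log(sin(2*r)) + C

Let u = sin(2*r), so du = (2*cos(2*r)) dr.
Rewriting, the integral becomes -4·∫ 1/u du = -4·log(u).
Substituting back, u = sin(2*r).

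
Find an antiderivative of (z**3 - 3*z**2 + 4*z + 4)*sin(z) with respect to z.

Use integration by parts with u = z**3 - 3*z**2 + 4*z + 4, dv = sin(z) dz, so v = -cos(z).
Apply parts 3 times (tabular method): alternate signs, differentiate u down to 0, integrate dv up.

-z**3*cos(z) + 3*z**2*sin(z) + 3*z**2*cos(z) - 6*z*sin(z) + 2*z*cos(z) - 2*sin(z) - 10*cos(z) + C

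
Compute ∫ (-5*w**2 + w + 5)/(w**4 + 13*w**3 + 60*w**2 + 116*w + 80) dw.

Factor the denominator: (w + 2)**2*(w + 4)*(w + 5).
Partial-fraction decomposition: 125/(9*(w + 5)) - 79/(4*(w + 4)) + 211/(36*(w + 2)) - 17/(6*(w + 2)**2).
Integrate each term; A/(w−a) gives A·log|w−a|; A/(w−a)² gives −A/(w−a).

211*log(w + 2)/36 - 79*log(w + 4)/4 + 125*log(w + 5)/9 + 17/(6*w + 12) + C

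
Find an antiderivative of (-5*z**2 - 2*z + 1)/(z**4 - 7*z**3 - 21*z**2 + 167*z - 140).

-43*log(z - 7)/36 + 29*log(z - 4)/27 - log(z - 1)/18 + 19*log(z + 5)/108 + C

Factor the denominator: (z - 7)*(z - 4)*(z - 1)*(z + 5).
Partial-fraction decomposition: 19/(108*(z + 5)) - 1/(18*(z - 1)) + 29/(27*(z - 4)) - 43/(36*(z - 7)).
Integrate each term: A/(z−a) contributes A·log|z−a|.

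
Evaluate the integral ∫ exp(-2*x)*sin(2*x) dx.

-exp(-2*x)*sin(2*x)/4 - exp(-2*x)*cos(2*x)/4 + C

Let I denote the integral. Integrate by parts with u = sin(2*x), dv = exp(-2*x) dx, so v = -exp(-2*x)/2: I = -exp(-2*x)*sin(2*x)/2 + ∫ exp(-2*x)*cos(2*x) dx.
Apply parts again with u = cos(2*x), dv = exp(-2*x) dx: ∫ exp(-2*x)*cos(2*x) dx = -exp(-2*x)*cos(2*x)/2 − I. Substituting back brings back I: I = -exp(-2*x)*sin(2*x)/2 - exp(-2*x)*cos(2*x)/2 − I.
Solving for I: (1 + 1)·I equals the remaining terms, so I = (1/2)·(-exp(-2*x)*sin(2*x)/2 - exp(-2*x)*cos(2*x)/2).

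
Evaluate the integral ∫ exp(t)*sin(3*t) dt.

Let I denote the integral. Integrate by parts with u = sin(3*t), dv = exp(t) dt, so v = exp(t): I = exp(t)*sin(3*t) − 3·∫ exp(t)*cos(3*t) dt.
Apply parts again with u = cos(3*t), dv = exp(t) dt: ∫ exp(t)*cos(3*t) dt = exp(t)*cos(3*t) + 3·I. Substituting back brings back I: I = exp(t)*sin(3*t) - 3*exp(t)*cos(3*t) − 9·I.
Solving for I: (1 + 9)·I equals the remaining terms, so I = (1/10)·(exp(t)*sin(3*t) - 3*exp(t)*cos(3*t)).

exp(t)*sin(3*t)/10 - 3*exp(t)*cos(3*t)/10 + C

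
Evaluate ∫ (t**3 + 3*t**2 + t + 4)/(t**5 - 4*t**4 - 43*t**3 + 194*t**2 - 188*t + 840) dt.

167*log(t - 6)/260 - 209*log(t - 5)/348 - 199*log(t + 7)/8268 - 543*log(t**2 + 4)/61480 - 299*atan(t/2)/30740 + C

Factor the denominator: (t - 6)*(t - 5)*(t + 7)*(t**2 + 4).
Partial-fraction decomposition: -(543*t + 598)/(30740*(t**2 + 4)) - 199/(8268*(t + 7)) - 209/(348*(t - 5)) + 167/(260*(t - 6)).
Integrate each term; A/(t−a) gives A·log|t−a|; the (Bt+D)/(t²+p²) term gives a log and an atan.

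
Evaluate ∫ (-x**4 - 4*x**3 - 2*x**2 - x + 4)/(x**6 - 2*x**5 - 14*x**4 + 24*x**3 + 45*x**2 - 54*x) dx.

-2*log(x)/27 + 91*log(x - 3)/900 - log(x - 1)/12 + 7*log(x + 2)/75 - log(x + 3)/27 + 103/(90*x - 270) + C

Factor the denominator: x*(x - 3)**2*(x - 1)*(x + 2)*(x + 3).
Partial-fraction decomposition: -1/(27*(x + 3)) + 7/(75*(x + 2)) - 1/(12*(x - 1)) + 91/(900*(x - 3)) - 103/(90*(x - 3)**2) - 2/(27*x).
Integrate each term; A/(x−a) gives A·log|x−a|; A/(x−a)² gives −A/(x−a).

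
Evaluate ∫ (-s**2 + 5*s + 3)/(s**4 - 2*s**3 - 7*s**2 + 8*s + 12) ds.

9*log(s - 3)/20 - 3*log(s - 2)/4 - log(s + 1)/4 + 11*log(s + 2)/20 + C

Factor the denominator: (s - 3)*(s - 2)*(s + 1)*(s + 2).
Partial-fraction decomposition: 11/(20*(s + 2)) - 1/(4*(s + 1)) - 3/(4*(s - 2)) + 9/(20*(s - 3)).
Integrate each term: A/(s−a) contributes A·log|s−a|.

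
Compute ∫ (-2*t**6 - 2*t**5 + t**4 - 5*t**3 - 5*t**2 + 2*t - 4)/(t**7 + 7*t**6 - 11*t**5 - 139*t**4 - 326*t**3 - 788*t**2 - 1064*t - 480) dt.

-37619*log(t - 5)/103356 + 31*log(t + 1)/2700 + 283*log(t + 4)/162 - 3779*log(t + 6)/1100 + 119*log(t**2 + 4)/5800 + 283*atan(t/2)/2900 - 1/(90*t + 90) + C

Factor the denominator: (t - 5)*(t + 1)**2*(t + 4)*(t + 6)*(t**2 + 4).
Partial-fraction decomposition: (119*t + 566)/(2900*(t**2 + 4)) - 3779/(1100*(t + 6)) + 283/(162*(t + 4)) + 31/(2700*(t + 1)) + 1/(90*(t + 1)**2) - 37619/(103356*(t - 5)).
Integrate each term; A/(t−a) gives A·log|t−a|; the (Bt+D)/(t²+p²) term gives a log and an atan.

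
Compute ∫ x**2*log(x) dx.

x**3*log(x)/3 - x**3/9 + C

Use integration by parts with u = log(x), dv = x**2 dx.
Then du = 1/x dx and v = x**3/3.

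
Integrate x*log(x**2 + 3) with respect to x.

Let u = x**2 + 3, so du = (2*x) dx.
The integral becomes (1/2)·∫ log(u) du; integrate by parts with u′=log(u), dv′=du.

x**2*log(x**2 + 3)/2 - x**2/2 + 3*log(x**2 + 3)/2 + C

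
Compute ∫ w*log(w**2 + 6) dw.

Let u = w**2 + 6, so du = (2*w) dw.
The integral becomes (1/2)·∫ log(u) du; integrate by parts with u′=log(u), dv′=du.

w**2*log(w**2 + 6)/2 - w**2/2 + 3*log(w**2 + 6) + C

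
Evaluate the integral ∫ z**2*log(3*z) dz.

Use integration by parts with u = log(3*z), dv = z**2 dz.
Then du = 1/z dz and v = z**3/3.

z**3*(log(z) + log(3))/3 - z**3/9 + C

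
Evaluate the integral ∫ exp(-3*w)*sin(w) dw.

Let I denote the integral. Integrate by parts with u = sin(w), dv = exp(-3*w) dw, so v = -exp(-3*w)/3: I = -exp(-3*w)*sin(w)/3 + (1/3)·∫ exp(-3*w)*cos(w) dw.
Apply parts again with u = cos(w), dv = exp(-3*w) dw: ∫ exp(-3*w)*cos(w) dw = -exp(-3*w)*cos(w)/3 − (1/3)·I. Substituting back brings back I: I = -exp(-3*w)*sin(w)/3 - exp(-3*w)*cos(w)/9 − (1/9)·I.
Solving for I: (1 + 1/9)·I equals the remaining terms, so I = (9/10)·(-exp(-3*w)*sin(w)/3 - exp(-3*w)*cos(w)/9).

-3*exp(-3*w)*sin(w)/10 - exp(-3*w)*cos(w)/10 + C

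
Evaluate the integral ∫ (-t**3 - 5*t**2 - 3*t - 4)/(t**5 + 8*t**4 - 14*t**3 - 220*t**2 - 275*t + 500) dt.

Factor the denominator: (t - 5)*(t - 1)*(t + 4)*(t + 5)**2.
Partial-fraction decomposition: 211/(900*(t + 5)) - 11/(60*(t + 5)**2) - 8/(45*(t + 4)) + 13/(720*(t - 1)) - 269/(3600*(t - 5)).
Integrate each term; A/(t−a) gives A·log|t−a|; A/(t−a)² gives −A/(t−a).

-269*log(t - 5)/3600 + 13*log(t - 1)/720 - 8*log(t + 4)/45 + 211*log(t + 5)/900 + 11/(60*t + 300) + C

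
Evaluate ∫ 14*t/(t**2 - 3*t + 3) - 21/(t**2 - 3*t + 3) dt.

Let u = t**2 - 3*t + 3, so du = (2*t - 3) dt.
Rewriting, the integral becomes 7·∫ 1/u du = 7·log(u).
Substituting back, u = t**2 - 3*t + 3.

7*log(t**2 - 3*t + 3) + C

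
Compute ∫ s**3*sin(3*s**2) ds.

Let u = s², du = 2s ds; rewrite as (1/2)∫ u^1·sin(3u) du.
Now integrate by parts 1 time.

-s**2*cos(3*s**2)/6 + sin(3*s**2)/18 + C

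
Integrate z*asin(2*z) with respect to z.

Use integration by parts with u = arcsin(2*z), dv = z dz.
Then du = 2/sqrt(-4*z**2 + 1) dz.

z**2*asin(2*z)/2 + z*sqrt(-4*z**2 + 1)/8 - asin(2*z)/16 + C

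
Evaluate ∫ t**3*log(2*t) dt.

Use integration by parts with u = log(2*t), dv = t**3 dt.
Then du = 1/t dt and v = t**4/4.

t**4*(log(t) + log(2))/4 - t**4/16 + C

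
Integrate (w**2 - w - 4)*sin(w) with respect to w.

Use integration by parts with u = w**2 - w - 4, dv = sin(w) dw, so v = -cos(w).
Apply parts 2 times (tabular method): alternate signs, differentiate u down to 0, integrate dv up.

-w**2*cos(w) + 2*w*sin(w) + w*cos(w) - sin(w) + 6*cos(w) + C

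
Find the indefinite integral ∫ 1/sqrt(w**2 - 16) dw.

log(w + sqrt(w**2 - 16)) + C

Substitute w = 4·sec(θ), so dw = 4·sec(θ)*tan(θ) dθ and the radical becomes sqrt(w**2 - 16) = 4·tan(θ) by the Pythagorean identity.
Integrate the resulting trig expression in θ, then back-substitute sec(θ) = w/4, tan(θ) = sqrt(w**2 - 16)/4 (absorbing any constant into C).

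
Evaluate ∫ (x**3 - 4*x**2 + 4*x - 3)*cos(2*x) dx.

x**3*sin(2*x)/2 - 2*x**2*sin(2*x) + 3*x**2*cos(2*x)/4 + 5*x*sin(2*x)/4 - 2*x*cos(2*x) - sin(2*x)/2 + 5*cos(2*x)/8 + C

Use integration by parts with u = x**3 - 4*x**2 + 4*x - 3, dv = cos(2*x) dx, so v = sin(2*x)/2.
Apply parts 3 times (tabular method): alternate signs, differentiate u down to 0, integrate dv up.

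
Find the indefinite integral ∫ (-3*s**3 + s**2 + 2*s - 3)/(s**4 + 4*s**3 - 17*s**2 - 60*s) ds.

Factor the denominator: s*(s - 4)*(s + 3)*(s + 5).
Partial-fraction decomposition: -43/(10*(s + 5)) + 27/(14*(s + 3)) - 19/(28*(s - 4)) + 1/(20*s).
Integrate each term: A/(s−a) contributes A·log|s−a|.

log(s)/20 - 19*log(s - 4)/28 + 27*log(s + 3)/14 - 43*log(s + 5)/10 + C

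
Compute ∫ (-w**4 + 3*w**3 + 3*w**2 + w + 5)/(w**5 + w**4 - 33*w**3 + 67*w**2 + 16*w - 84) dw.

Factor the denominator: (w - 3)*(w - 2)**2*(w + 1)*(w + 7).
Partial-fraction decomposition: -73/(108*(w + 7)) - 1/(72*(w + 1)) - 32/(27*(w - 2)) - 1/(w - 2)**2 + 7/(8*(w - 3)).
Integrate each term; A/(w−a) gives A·log|w−a|; A/(w−a)² gives −A/(w−a).

7*log(w - 3)/8 - 32*log(w - 2)/27 - log(w + 1)/72 - 73*log(w + 7)/108 + 1/(w - 2) + C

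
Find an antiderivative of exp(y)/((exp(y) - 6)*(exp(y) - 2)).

log(exp(y) - 6)/4 - log(exp(y) - 2)/4 + C

Let u = e^y, du = e^y dy.
The integral becomes ∫ du/((u-6)(u-2)); decompose into partial fractions.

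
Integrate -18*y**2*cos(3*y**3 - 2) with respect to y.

Let u = 3*y**3 - 2, so du = (9*y**2) dy.
Rewriting, the integral becomes -2·∫ cos(u) du = -2·sin(u).
Substituting back, u = 3*y**3 - 2.

-2*sin(3*y**3 - 2) + C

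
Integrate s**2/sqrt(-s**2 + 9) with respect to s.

Substitute s = 3·sin(θ), so ds = 3·cos(θ) dθ and the radical becomes sqrt(-s**2 + 9) = 3·cos(θ) by the Pythagorean identity.
Integrate the resulting trig expression in θ, then back-substitute θ = asin(s/3), sin(θ) = s/3, cos(θ) = sqrt(-s**2 + 9)/3 (absorbing any constant into C).

-s*sqrt(-s**2 + 9)/2 + 9*asin(s/3)/2 + C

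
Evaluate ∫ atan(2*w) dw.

Use integration by parts with u = arctan(2*w), dv = dw.
Then du = 2/(4*w**2 + 1) dw.

w*atan(2*w) - log(4*w**2 + 1)/4 + C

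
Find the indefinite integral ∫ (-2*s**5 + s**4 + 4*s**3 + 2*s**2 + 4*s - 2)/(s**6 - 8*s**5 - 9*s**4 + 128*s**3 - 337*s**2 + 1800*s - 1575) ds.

Factor the denominator: (s - 7)*(s - 5)*(s - 1)*(s + 5)*(s**2 + 9).
Partial-fraction decomposition: -(438*s + 6923)/(9860*(s**2 + 9)) - 6403/(24480*(s + 5)) + 7/(1440*(s - 1)) + 5057/(2720*(s - 5)) - 29717/(8352*(s - 7)).
Integrate each term; A/(s−a) gives A·log|s−a|; the (Bs+D)/(s²+p²) term gives a log and an atan.

-29717*log(s - 7)/8352 + 5057*log(s - 5)/2720 + 7*log(s - 1)/1440 - 6403*log(s + 5)/24480 - 219*log(s**2 + 9)/9860 - 6923*atan(s/3)/29580 + C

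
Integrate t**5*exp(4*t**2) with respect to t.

Let u = t², du = 2t dt; rewrite as (1/2)∫ u^2·exp(4u) du.
Now integrate by parts 2 times.

(8*t**4 - 4*t**2 + 1)*exp(4*t**2)/64 + C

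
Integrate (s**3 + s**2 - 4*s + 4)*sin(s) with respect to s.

-s**3*cos(s) + 3*s**2*sin(s) - s**2*cos(s) + 2*s*sin(s) + 10*s*cos(s) - 10*sin(s) - 2*cos(s) + C

Use integration by parts with u = s**3 + s**2 - 4*s + 4, dv = sin(s) ds, so v = -cos(s).
Apply parts 3 times (tabular method): alternate signs, differentiate u down to 0, integrate dv up.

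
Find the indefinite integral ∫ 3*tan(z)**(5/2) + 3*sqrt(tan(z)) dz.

Let u = tan(z), so du = (tan(z)**2 + 1) dz.
Rewriting, the integral becomes 3·∫ √u du = 3·(2/3)u^(3/2).
Substituting back, u = tan(z).

2*tan(z)**(3/2) + C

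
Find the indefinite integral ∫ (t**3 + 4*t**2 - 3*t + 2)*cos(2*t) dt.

Use integration by parts with u = t**3 + 4*t**2 - 3*t + 2, dv = cos(2*t) dt, so v = sin(2*t)/2.
Apply parts 3 times (tabular method): alternate signs, differentiate u down to 0, integrate dv up.

t**3*sin(2*t)/2 + 2*t**2*sin(2*t) + 3*t**2*cos(2*t)/4 - 9*t*sin(2*t)/4 + 2*t*cos(2*t) - 9*cos(2*t)/8 + C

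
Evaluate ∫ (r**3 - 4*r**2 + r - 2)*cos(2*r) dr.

Use integration by parts with u = r**3 - 4*r**2 + r - 2, dv = cos(2*r) dr, so v = sin(2*r)/2.
Apply parts 3 times (tabular method): alternate signs, differentiate u down to 0, integrate dv up.

r**3*sin(2*r)/2 - 2*r**2*sin(2*r) + 3*r**2*cos(2*r)/4 - r*sin(2*r)/4 - 2*r*cos(2*r) - cos(2*r)/8 + C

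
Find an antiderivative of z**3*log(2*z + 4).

z**4*log(2*z + 4)/4 - z**4/16 + z**3/6 - z**2/2 + 2*z - 4*log(z + 2) + C

Use integration by parts with u = log(2*z + 4), dv = z**3 dz.
Then du = 2/(2*z + 4) dz and v = z**4/4.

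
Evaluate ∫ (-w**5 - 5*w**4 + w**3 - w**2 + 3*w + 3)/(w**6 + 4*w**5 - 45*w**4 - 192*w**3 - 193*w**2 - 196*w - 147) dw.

-14247*log(w - 7)/28000 + log(w + 1)/32 - 51*log(w + 3)/200 - 183*log(w + 7)/700 - 3*log(w**2 + 1)/1000 - atan(w)/500 + C

Factor the denominator: (w - 7)*(w + 1)*(w + 3)*(w + 7)*(w**2 + 1).
Partial-fraction decomposition: -(3*w + 1)/(500*(w**2 + 1)) - 183/(700*(w + 7)) - 51/(200*(w + 3)) + 1/(32*(w + 1)) - 14247/(28000*(w - 7)).
Integrate each term; A/(w−a) gives A·log|w−a|; the (Bw+D)/(w²+p²) term gives a log and an atan.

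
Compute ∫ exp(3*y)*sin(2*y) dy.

Let I denote the integral. Integrate by parts with u = sin(2*y), dv = exp(3*y) dy, so v = exp(3*y)/3: I = exp(3*y)*sin(2*y)/3 − (2/3)·∫ exp(3*y)*cos(2*y) dy.
Apply parts again with u = cos(2*y), dv = exp(3*y) dy: ∫ exp(3*y)*cos(2*y) dy = exp(3*y)*cos(2*y)/3 + (2/3)·I. Substituting back brings back I: I = exp(3*y)*sin(2*y)/3 - 2*exp(3*y)*cos(2*y)/9 − (4/9)·I.
Solving for I: (1 + 4/9)·I equals the remaining terms, so I = (9/13)·(exp(3*y)*sin(2*y)/3 - 2*exp(3*y)*cos(2*y)/9).

3*exp(3*y)*sin(2*y)/13 - 2*exp(3*y)*cos(2*y)/13 + C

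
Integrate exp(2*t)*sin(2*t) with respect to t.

Let I denote the integral. Integrate by parts with u = sin(2*t), dv = exp(2*t) dt, so v = exp(2*t)/2: I = exp(2*t)*sin(2*t)/2 − ∫ exp(2*t)*cos(2*t) dt.
Apply parts again with u = cos(2*t), dv = exp(2*t) dt: ∫ exp(2*t)*cos(2*t) dt = exp(2*t)*cos(2*t)/2 + I. Substituting back brings back I: I = exp(2*t)*sin(2*t)/2 - exp(2*t)*cos(2*t)/2 − I.
Solving for I: (1 + 1)·I equals the remaining terms, so I = (1/2)·(exp(2*t)*sin(2*t)/2 - exp(2*t)*cos(2*t)/2).

exp(2*t)*sin(2*t)/4 - exp(2*t)*cos(2*t)/4 + C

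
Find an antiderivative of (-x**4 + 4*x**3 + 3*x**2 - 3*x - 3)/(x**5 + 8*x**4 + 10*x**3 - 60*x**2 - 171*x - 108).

247*log(x + 3)/12 - 65*log(x + 4)/3 + log(x**2 - 2*x - 3)/24 + 13/(x + 3) + C

Factor the denominator: (x - 3)*(x + 1)*(x + 3)**2*(x + 4).
Partial-fraction decomposition: -65/(3*(x + 4)) + 247/(12*(x + 3)) - 13/(x + 3)**2 + 1/(24*(x + 1)) + 1/(24*(x - 3)).
Integrate each term; A/(x−a) gives A·log|x−a|; A/(x−a)² gives −A/(x−a).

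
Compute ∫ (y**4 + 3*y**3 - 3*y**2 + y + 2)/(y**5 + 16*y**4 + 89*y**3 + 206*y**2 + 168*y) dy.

Factor the denominator: y*(y + 2)*(y + 3)*(y + 4)*(y + 7).
Partial-fraction decomposition: 61/(21*(y + 7)) - 7/(12*(y + 4)) - 7/(3*(y + 3)) + 1/(y + 2) + 1/(84*y).
Integrate each term: A/(y−a) contributes A·log|y−a|.

log(y)/84 + log(y + 2) - 7*log(y + 3)/3 - 7*log(y + 4)/12 + 61*log(y + 7)/21 + C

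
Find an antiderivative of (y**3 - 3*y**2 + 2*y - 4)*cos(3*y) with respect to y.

Use integration by parts with u = y**3 - 3*y**2 + 2*y - 4, dv = cos(3*y) dy, so v = sin(3*y)/3.
Apply parts 3 times (tabular method): alternate signs, differentiate u down to 0, integrate dv up.

y**3*sin(3*y)/3 - y**2*sin(3*y) + y**2*cos(3*y)/3 + 4*y*sin(3*y)/9 - 2*y*cos(3*y)/3 - 10*sin(3*y)/9 + 4*cos(3*y)/27 + C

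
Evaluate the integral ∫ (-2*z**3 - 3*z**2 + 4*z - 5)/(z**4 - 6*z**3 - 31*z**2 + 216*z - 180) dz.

-521*log(z - 6)/60 + 155*log(z - 5)/22 - 3*log(z - 1)/70 - 295*log(z + 6)/924 + C

Factor the denominator: (z - 6)*(z - 5)*(z - 1)*(z + 6).
Partial-fraction decomposition: -295/(924*(z + 6)) - 3/(70*(z - 1)) + 155/(22*(z - 5)) - 521/(60*(z - 6)).
Integrate each term: A/(z−a) contributes A·log|z−a|.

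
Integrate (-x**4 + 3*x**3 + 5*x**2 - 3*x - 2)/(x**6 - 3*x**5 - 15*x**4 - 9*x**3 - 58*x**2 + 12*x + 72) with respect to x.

Factor the denominator: (x - 6)*(x - 1)*(x + 1)*(x + 3)*(x**2 + 4).
Partial-fraction decomposition: -(27*x + 127)/(325*(x**2 + 4)) + 55/(468*(x + 3)) + 1/(70*(x + 1)) - 1/(100*(x - 1)) - 61/(1575*(x - 6)).
Integrate each term; A/(x−a) gives A·log|x−a|; the (Bx+D)/(x²+p²) term gives a log and an atan.

-61*log(x - 6)/1575 - log(x - 1)/100 + log(x + 1)/70 + 55*log(x + 3)/468 - 27*log(x**2 + 4)/650 - 127*atan(x/2)/650 + C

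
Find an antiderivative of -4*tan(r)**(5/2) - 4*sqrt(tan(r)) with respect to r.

Let u = tan(r), so du = (tan(r)**2 + 1) dr.
Rewriting, the integral becomes -4·∫ √u du = -4·(2/3)u^(3/2).
Substituting back, u = tan(r).

-8*tan(r)**(3/2)/3 + C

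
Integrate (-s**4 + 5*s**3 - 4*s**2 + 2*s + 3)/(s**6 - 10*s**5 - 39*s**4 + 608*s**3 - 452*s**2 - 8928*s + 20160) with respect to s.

-865*log(s - 7)/1404 + 115*log(s - 6)/176 - 881*log(s - 4)/12150 - 1357*log(s + 5)/10692 + 843*log(s + 6)/5200 - 11/(540*s - 2160) + C

Factor the denominator: (s - 7)*(s - 6)*(s - 4)**2*(s + 5)*(s + 6).
Partial-fraction decomposition: 843/(5200*(s + 6)) - 1357/(10692*(s + 5)) - 881/(12150*(s - 4)) + 11/(540*(s - 4)**2) + 115/(176*(s - 6)) - 865/(1404*(s - 7)).
Integrate each term; A/(s−a) gives A·log|s−a|; A/(s−a)² gives −A/(s−a).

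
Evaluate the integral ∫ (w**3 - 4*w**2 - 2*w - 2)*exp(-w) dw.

(-w**3 + w**2 + 4*w + 6)*exp(-w) + C

Use integration by parts with u = w**3 - 4*w**2 - 2*w - 2, dv = exp(-w) dw, so v = -exp(-w).
Apply parts 3 times (tabular method): alternate signs, differentiate u down to 0, integrate dv up.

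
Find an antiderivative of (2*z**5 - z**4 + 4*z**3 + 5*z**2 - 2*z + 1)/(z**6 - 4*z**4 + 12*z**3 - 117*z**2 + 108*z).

log(z)/108 + 79*log(z - 3)/108 - 9*log(z - 1)/100 + 353*log(z + 4)/500 + 2171*log(z**2 + 9)/6750 - 631*atan(z/3)/6750 + C

Factor the denominator: z*(z - 3)*(z - 1)*(z + 4)*(z**2 + 9).
Partial-fraction decomposition: (4342*z - 1893)/(6750*(z**2 + 9)) + 353/(500*(z + 4)) - 9/(100*(z - 1)) + 79/(108*(z - 3)) + 1/(108*z).
Integrate each term; A/(z−a) gives A·log|z−a|; the (Bz+D)/(z²+p²) term gives a log and an atan.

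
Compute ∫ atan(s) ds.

s*atan(s) - log(s**2 + 1)/2 + C

Use integration by parts with u = arctan(s), dv = ds.
Then du = 1/(s**2 + 1) ds.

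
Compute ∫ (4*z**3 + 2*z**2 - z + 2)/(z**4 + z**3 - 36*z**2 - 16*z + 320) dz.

Factor the denominator: (z - 4)**2*(z + 4)*(z + 5).
Partial-fraction decomposition: 443/(81*(z + 5)) - 109/(32*(z + 4)) + 5021/(2592*(z - 4)) + 143/(36*(z - 4)**2).
Integrate each term; A/(z−a) gives A·log|z−a|; A/(z−a)² gives −A/(z−a).

5021*log(z - 4)/2592 - 109*log(z + 4)/32 + 443*log(z + 5)/81 - 143/(36*z - 144) + C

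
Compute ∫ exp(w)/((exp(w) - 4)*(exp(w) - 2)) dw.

log(exp(w) - 4)/2 - log(exp(w) - 2)/2 + C

Let u = e^w, du = e^w dw.
The integral becomes ∫ du/((u-2)(u-4)); decompose into partial fractions.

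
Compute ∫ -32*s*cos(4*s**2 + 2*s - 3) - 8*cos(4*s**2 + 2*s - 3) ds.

-4*sin(4*s**2 + 2*s - 3) + C

Let u = 4*s**2 + 2*s - 3, so du = (8*s + 2) ds.
Rewriting, the integral becomes -4·∫ cos(u) du = -4·sin(u).
Substituting back, u = 4*s**2 + 2*s - 3.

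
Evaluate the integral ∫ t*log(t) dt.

t**2*log(t)/2 - t**2/4 + C

Use integration by parts with u = log(t), dv = t dt.
Then du = 1/t dt and v = t**2/2.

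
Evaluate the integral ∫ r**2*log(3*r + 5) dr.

Use integration by parts with u = log(3*r + 5), dv = r**2 dr.
Then du = 3/(3*r + 5) dr and v = r**3/3.

r**3*log(3*r + 5)/3 - r**3/9 + 5*r**2/18 - 25*r/27 + 125*log(3*r + 5)/81 + C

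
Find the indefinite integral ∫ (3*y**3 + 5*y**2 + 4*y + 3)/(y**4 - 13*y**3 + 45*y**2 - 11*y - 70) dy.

261*log(y - 7)/16 - 523*log(y - 5)/36 + 11*log(y - 2)/9 - log(y + 1)/144 + C

Factor the denominator: (y - 7)*(y - 5)*(y - 2)*(y + 1).
Partial-fraction decomposition: -1/(144*(y + 1)) + 11/(9*(y - 2)) - 523/(36*(y - 5)) + 261/(16*(y - 7)).
Integrate each term: A/(y−a) contributes A·log|y−a|.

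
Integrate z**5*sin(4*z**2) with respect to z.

Let u = z², du = 2z dz; rewrite as (1/2)∫ u^2·sin(4u) du.
Now integrate by parts 2 times.

-z**4*cos(4*z**2)/8 + z**2*sin(4*z**2)/16 + cos(4*z**2)/64 + C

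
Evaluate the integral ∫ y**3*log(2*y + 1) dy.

y**4*log(2*y + 1)/4 - y**4/16 + y**3/24 - y**2/32 + y/32 - log(2*y + 1)/64 + C

Use integration by parts with u = log(2*y + 1), dv = y**3 dy.
Then du = 2/(2*y + 1) dy and v = y**4/4.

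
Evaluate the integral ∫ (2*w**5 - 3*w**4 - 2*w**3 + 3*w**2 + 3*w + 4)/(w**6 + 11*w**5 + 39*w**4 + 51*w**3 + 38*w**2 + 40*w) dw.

Factor the denominator: w*(w + 2)*(w + 4)*(w + 5)*(w**2 + 1).
Partial-fraction decomposition: -(201*w - 277)/(2210*(w**2 + 1)) + 7811/(390*(w + 5)) - 331/(17*(w + 4)) + 43/(30*(w + 2)) + 1/(10*w).
Integrate each term; A/(w−a) gives A·log|w−a|; the (Bw+D)/(w²+p²) term gives a log and an atan.

log(w)/10 + 43*log(w + 2)/30 - 331*log(w + 4)/17 + 7811*log(w + 5)/390 - 201*log(w**2 + 1)/4420 + 277*atan(w)/2210 + C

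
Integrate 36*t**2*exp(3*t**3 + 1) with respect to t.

4*exp(3*t**3 + 1) + C

Let u = 3*t**3 + 1, so du = (9*t**2) dt.
Rewriting, the integral becomes 4·∫ e^u du = 4·e^u.
Substituting back, u = 3*t**3 + 1.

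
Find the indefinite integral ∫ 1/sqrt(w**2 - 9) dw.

log(w + sqrt(w**2 - 9)) + C

Substitute w = 3·sec(θ), so dw = 3·sec(θ)*tan(θ) dθ and the radical becomes sqrt(w**2 - 9) = 3·tan(θ) by the Pythagorean identity.
Integrate the resulting trig expression in θ, then back-substitute sec(θ) = w/3, tan(θ) = sqrt(w**2 - 9)/3 (absorbing any constant into C).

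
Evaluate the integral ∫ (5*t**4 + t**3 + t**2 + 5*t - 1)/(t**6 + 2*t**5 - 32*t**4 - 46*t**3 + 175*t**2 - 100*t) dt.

log(t)/100 + 3299*log(t - 5)/7200 - 1063*log(t - 1)/7200 + 1211*log(t + 4)/900 - 2999*log(t + 5)/1800 + 11/(120*t - 120) + C

Factor the denominator: t*(t - 5)*(t - 1)**2*(t + 4)*(t + 5).
Partial-fraction decomposition: -2999/(1800*(t + 5)) + 1211/(900*(t + 4)) - 1063/(7200*(t - 1)) - 11/(120*(t - 1)**2) + 3299/(7200*(t - 5)) + 1/(100*t).
Integrate each term; A/(t−a) gives A·log|t−a|; A/(t−a)² gives −A/(t−a).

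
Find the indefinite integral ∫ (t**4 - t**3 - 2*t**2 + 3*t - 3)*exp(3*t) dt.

Use integration by parts with u = t**4 - t**3 - 2*t**2 + 3*t - 3, dv = exp(3*t) dt, so v = exp(3*t)/3.
Apply parts 4 times (tabular method): alternate signs, differentiate u down to 0, integrate dv up.

(27*t**4 - 63*t**3 + 9*t**2 + 75*t - 106)*exp(3*t)/81 + C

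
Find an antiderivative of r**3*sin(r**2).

-r**2*cos(r**2)/2 + sin(r**2)/2 + C

Let u = r², du = 2r dr; rewrite as (1/2)∫ u^1·sin(1u) du.
Now integrate by parts 1 time.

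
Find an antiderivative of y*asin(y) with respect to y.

Use integration by parts with u = arcsin(y), dv = y dy.
Then du = 1/sqrt(-y**2 + 1) dy.

y**2*asin(y)/2 + y*sqrt(-y**2 + 1)/4 - asin(y)/4 + C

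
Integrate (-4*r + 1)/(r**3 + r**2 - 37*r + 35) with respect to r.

Factor the denominator: (r - 5)*(r - 1)*(r + 7).
Partial-fraction decomposition: 29/(96*(r + 7)) + 3/(32*(r - 1)) - 19/(48*(r - 5)).
Integrate each term: A/(r−a) contributes A·log|r−a|.

-19*log(r - 5)/48 + 3*log(r - 1)/32 + 29*log(r + 7)/96 + C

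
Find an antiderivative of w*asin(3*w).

w**2*asin(3*w)/2 + w*sqrt(-9*w**2 + 1)/12 - asin(3*w)/36 + C

Use integration by parts with u = arcsin(3*w), dv = w dw.
Then du = 3/sqrt(-9*w**2 + 1) dw.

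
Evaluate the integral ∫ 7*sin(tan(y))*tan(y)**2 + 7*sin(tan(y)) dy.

Let u = tan(y), so du = (tan(y)**2 + 1) dy.
Rewriting, the integral becomes 7·∫ sin(u) du = 7·-cos(u).
Substituting back, u = tan(y).

-7*cos(tan(y)) + C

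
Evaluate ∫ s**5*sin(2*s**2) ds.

-s**4*cos(2*s**2)/4 + s**2*sin(2*s**2)/4 + cos(2*s**2)/8 + C

Let u = s², du = 2s ds; rewrite as (1/2)∫ u^2·sin(2u) du.
Now integrate by parts 2 times.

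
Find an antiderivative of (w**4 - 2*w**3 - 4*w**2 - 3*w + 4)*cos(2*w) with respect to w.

w**4*sin(2*w)/2 - w**3*sin(2*w) + w**3*cos(2*w) - 7*w**2*sin(2*w)/2 - 3*w**2*cos(2*w)/2 - 7*w*cos(2*w)/2 + 15*sin(2*w)/4 + C

Use integration by parts with u = w**4 - 2*w**3 - 4*w**2 - 3*w + 4, dv = cos(2*w) dw, so v = sin(2*w)/2.
Apply parts 4 times (tabular method): alternate signs, differentiate u down to 0, integrate dv up.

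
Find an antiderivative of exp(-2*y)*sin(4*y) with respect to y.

Let I denote the integral. Integrate by parts with u = sin(4*y), dv = exp(-2*y) dy, so v = -exp(-2*y)/2: I = -exp(-2*y)*sin(4*y)/2 + 2·∫ exp(-2*y)*cos(4*y) dy.
Apply parts again with u = cos(4*y), dv = exp(-2*y) dy: ∫ exp(-2*y)*cos(4*y) dy = -exp(-2*y)*cos(4*y)/2 − 2·I. Substituting back brings back I: I = -exp(-2*y)*sin(4*y)/2 - exp(-2*y)*cos(4*y) − 4·I.
Solving for I: (1 + 4)·I equals the remaining terms, so I = (1/5)·(-exp(-2*y)*sin(4*y)/2 - exp(-2*y)*cos(4*y)).

-exp(-2*y)*sin(4*y)/10 - exp(-2*y)*cos(4*y)/5 + C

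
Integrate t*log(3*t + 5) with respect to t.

t**2*log(3*t + 5)/2 - t**2/4 + 5*t/6 - 25*log(3*t + 5)/18 + C

Use integration by parts with u = log(3*t + 5), dv = t dt.
Then du = 3/(3*t + 5) dt and v = t**2/2.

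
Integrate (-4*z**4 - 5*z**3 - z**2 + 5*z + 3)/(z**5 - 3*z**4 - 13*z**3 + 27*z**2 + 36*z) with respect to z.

log(z)/12 - 191*log(z - 4)/20 + 25*log(z - 3)/4 + log(z + 1)/20 - 5*log(z + 3)/6 + C

Factor the denominator: z*(z - 4)*(z - 3)*(z + 1)*(z + 3).
Partial-fraction decomposition: -5/(6*(z + 3)) + 1/(20*(z + 1)) + 25/(4*(z - 3)) - 191/(20*(z - 4)) + 1/(12*z).
Integrate each term: A/(z−a) contributes A·log|z−a|.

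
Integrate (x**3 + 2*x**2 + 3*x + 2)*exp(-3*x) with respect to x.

Use integration by parts with u = x**3 + 2*x**2 + 3*x + 2, dv = exp(-3*x) dx, so v = -exp(-3*x)/3.
Apply parts 3 times (tabular method): alternate signs, differentiate u down to 0, integrate dv up.

(-3*x**3 - 9*x**2 - 15*x - 11)*exp(-3*x)/9 + C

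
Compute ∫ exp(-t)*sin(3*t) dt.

Let I denote the integral. Integrate by parts with u = sin(3*t), dv = exp(-t) dt, so v = -exp(-t): I = -exp(-t)*sin(3*t) + 3·∫ exp(-t)*cos(3*t) dt.
Apply parts again with u = cos(3*t), dv = exp(-t) dt: ∫ exp(-t)*cos(3*t) dt = -exp(-t)*cos(3*t) − 3·I. Substituting back brings back I: I = -exp(-t)*sin(3*t) - 3*exp(-t)*cos(3*t) − 9·I.
Solving for I: (1 + 9)·I equals the remaining terms, so I = (1/10)·(-exp(-t)*sin(3*t) - 3*exp(-t)*cos(3*t)).

-exp(-t)*sin(3*t)/10 - 3*exp(-t)*cos(3*t)/10 + C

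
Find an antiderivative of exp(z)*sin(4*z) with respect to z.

Let I denote the integral. Integrate by parts with u = sin(4*z), dv = exp(z) dz, so v = exp(z): I = exp(z)*sin(4*z) − 4·∫ exp(z)*cos(4*z) dz.
Apply parts again with u = cos(4*z), dv = exp(z) dz: ∫ exp(z)*cos(4*z) dz = exp(z)*cos(4*z) + 4·I. Substituting back brings back I: I = exp(z)*sin(4*z) - 4*exp(z)*cos(4*z) − 16·I.
Solving for I: (1 + 16)·I equals the remaining terms, so I = (1/17)·(exp(z)*sin(4*z) - 4*exp(z)*cos(4*z)).

exp(z)*sin(4*z)/17 - 4*exp(z)*cos(4*z)/17 + C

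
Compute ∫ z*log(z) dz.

Use integration by parts with u = log(z), dv = z dz.
Then du = 1/z dz and v = z**2/2.

z**2*log(z)/2 - z**2/4 + C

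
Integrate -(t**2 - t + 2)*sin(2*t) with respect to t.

t**2*cos(2*t)/2 - t*sin(2*t)/2 - t*cos(2*t)/2 + sin(2*t)/4 + 3*cos(2*t)/4 + C

Use integration by parts with u = t**2 - t + 2, dv = -sin(2*t) dt, so v = cos(2*t)/2.
Apply parts 2 times (tabular method): alternate signs, differentiate u down to 0, integrate dv up.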